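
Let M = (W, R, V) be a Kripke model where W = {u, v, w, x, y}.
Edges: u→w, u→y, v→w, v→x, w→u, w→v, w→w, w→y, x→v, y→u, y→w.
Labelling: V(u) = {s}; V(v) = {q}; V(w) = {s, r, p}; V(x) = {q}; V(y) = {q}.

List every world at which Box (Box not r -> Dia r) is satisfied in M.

u, w, x, y

Let φ = Box (Box not r -> Dia r). Evaluate φ at each world:
  u (successors {w, y}): φ is true.
  v (successors {w, x}): φ is false.
  w (successors {u, v, w, y}): φ is true.
  x (successors {v}): φ is true.
  y (successors {u, w}): φ is true.
For instance, at w:
  At w: Box (Box not r -> Dia r) requires Box not r -> Dia r at every successor {u, v, w, y}.
    At u: Box not r -> Dia r is true.
    At v: Box not r -> Dia r is true.
    At w: Box not r -> Dia r is true.
    At y: Box not r -> Dia r is true.
  So Box (Box not r -> Dia r) is true at w.
Satisfying worlds: {u, w, x, y}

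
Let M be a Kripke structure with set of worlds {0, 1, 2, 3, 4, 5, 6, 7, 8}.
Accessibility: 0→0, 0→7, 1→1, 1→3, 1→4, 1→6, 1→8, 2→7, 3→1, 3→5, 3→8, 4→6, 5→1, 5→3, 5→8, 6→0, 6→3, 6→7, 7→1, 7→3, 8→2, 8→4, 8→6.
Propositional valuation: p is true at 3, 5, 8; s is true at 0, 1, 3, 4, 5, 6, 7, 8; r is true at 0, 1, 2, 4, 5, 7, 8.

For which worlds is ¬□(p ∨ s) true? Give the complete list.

8

Recall that □ψ holds at a world iff ψ holds at every accessible world, and ◇ψ holds iff ψ holds at some accessible world.
Let φ = ¬□(p ∨ s). Evaluate φ at each world:
  0 (successors {0, 7}): φ is false.
  1 (successors {1, 3, 4, 6, 8}): φ is false.
  2 (successors {7}): φ is false.
  3 (successors {1, 5, 8}): φ is false.
  4 (successors {6}): φ is false.
  5 (successors {1, 3, 8}): φ is false.
  6 (successors {0, 3, 7}): φ is false.
  7 (successors {1, 3}): φ is false.
  8 (successors {2, 4, 6}): φ is true.
For instance, at 1:
  At 1: □(p ∨ s) is true, so ¬□(p ∨ s) is false.
    At 1: □(p ∨ s) requires p ∨ s at every successor {1, 3, 4, 6, 8}.
      At 1: p ∨ s is true.
      At 3: p ∨ s is true.
      At 4: p ∨ s is true.
      At 6: p ∨ s is true.
      At 8: p ∨ s is true.
    So □(p ∨ s) is true at 1.
Satisfying worlds: {8}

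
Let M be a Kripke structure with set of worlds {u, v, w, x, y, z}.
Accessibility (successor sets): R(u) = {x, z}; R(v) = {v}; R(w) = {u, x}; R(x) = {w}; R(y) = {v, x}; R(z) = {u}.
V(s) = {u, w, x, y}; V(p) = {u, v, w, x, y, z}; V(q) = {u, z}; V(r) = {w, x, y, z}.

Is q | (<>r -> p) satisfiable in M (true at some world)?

Yes

Let φ = q | (<>r -> p). Evaluate φ at each world:
  u (successors {x, z}): φ is true.
  v (successors {v}): φ is true.
  w (successors {u, x}): φ is true.
  x (successors {w}): φ is true.
  y (successors {v, x}): φ is true.
  z (successors {u}): φ is true.
Detail at u (witness):
  At u: q is true, <>r -> p is true, so q | (<>r -> p) is true.
    At u: <>r is true, p is true, so <>r -> p is true.
      At u: <>r requires r at some successor in {x, z}.
        r holds at x, so <>r is true at u.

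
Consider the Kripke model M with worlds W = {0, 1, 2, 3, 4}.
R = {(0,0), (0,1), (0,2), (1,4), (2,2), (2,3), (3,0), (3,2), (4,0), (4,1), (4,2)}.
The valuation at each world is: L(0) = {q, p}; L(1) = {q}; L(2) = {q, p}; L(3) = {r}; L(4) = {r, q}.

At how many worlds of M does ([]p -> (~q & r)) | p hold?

5

Recall that []ψ holds at a world iff ψ holds at every accessible world, and <>ψ holds iff ψ holds at some accessible world.
Let φ = ([]p -> (~q & r)) | p. Evaluate φ at each world:
  0 (successors {0, 1, 2}): φ is true.
  1 (successors {4}): φ is true.
  2 (successors {2, 3}): φ is true.
  3 (successors {0, 2}): φ is true.
  4 (successors {0, 1, 2}): φ is true.
For instance, at 0:
  At 0: []p -> (~q & r) is true, p is true, so ([]p -> (~q & r)) | p is true.
    At 0: []p is false, ~q & r is false, so []p -> (~q & r) is true.
      At 0: []p requires p at every successor {0, 1, 2}.
        p fails at 1, so []p is false at 0.
Satisfying worlds: {0, 1, 2, 3, 4}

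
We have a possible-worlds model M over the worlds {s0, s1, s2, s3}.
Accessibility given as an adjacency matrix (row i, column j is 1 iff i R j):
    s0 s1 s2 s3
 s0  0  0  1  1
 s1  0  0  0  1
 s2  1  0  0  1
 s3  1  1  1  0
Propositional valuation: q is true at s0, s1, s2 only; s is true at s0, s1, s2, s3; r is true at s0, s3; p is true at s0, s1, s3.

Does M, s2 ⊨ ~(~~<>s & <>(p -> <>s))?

No

Recall that <>ψ holds at a world iff ψ holds at some accessible world.
At s2: ~~<>s & <>(p -> <>s) is true, so ~(~~<>s & <>(p -> <>s)) is false.
  At s2: ~~<>s is true, <>(p -> <>s) is true, so ~~<>s & <>(p -> <>s) is true.
    At s2: ~<>s is false, so ~~<>s is true.
      At s2: <>s is true, so ~<>s is false.
    At s2: <>(p -> <>s) requires p -> <>s at some successor in {s0, s3}.
      p -> <>s holds at s0, so <>(p -> <>s) is true at s2.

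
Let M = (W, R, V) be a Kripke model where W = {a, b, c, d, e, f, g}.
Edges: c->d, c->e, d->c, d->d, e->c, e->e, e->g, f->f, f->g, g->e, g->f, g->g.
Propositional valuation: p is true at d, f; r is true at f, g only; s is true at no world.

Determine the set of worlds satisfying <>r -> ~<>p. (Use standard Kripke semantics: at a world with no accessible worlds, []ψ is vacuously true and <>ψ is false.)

Let φ = <>r -> ~<>p. Evaluate φ at each world:
  a (successors ∅): φ is true.
  b (successors ∅): φ is true.
  c (successors {d, e}): φ is true.
  d (successors {c, d}): φ is true.
  e (successors {c, e, g}): φ is true.
  f (successors {f, g}): φ is false.
  g (successors {e, f, g}): φ is false.
For instance, at e:
  At e: <>r is true, ~<>p is true, so <>r -> ~<>p is true.
    At e: <>r requires r at some successor in {c, e, g}.
      r holds at g, so <>r is true at e.
    At e: <>p is false, so ~<>p is true.
      At e: <>p requires p at some successor in {c, e, g}.
        At c: p is false.
        At e: p is false.
        At g: p is false.
      So <>p is false at e.
Satisfying worlds: {a, b, c, d, e}

a, b, c, d, e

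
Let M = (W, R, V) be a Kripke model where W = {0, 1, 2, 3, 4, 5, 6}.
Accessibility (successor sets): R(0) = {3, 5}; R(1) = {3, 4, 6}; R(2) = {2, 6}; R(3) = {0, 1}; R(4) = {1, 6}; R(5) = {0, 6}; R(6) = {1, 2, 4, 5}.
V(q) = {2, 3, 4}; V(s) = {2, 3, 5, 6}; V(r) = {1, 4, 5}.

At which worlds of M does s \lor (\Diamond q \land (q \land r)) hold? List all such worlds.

2, 3, 5, 6

Let φ = s \lor (\Diamond q \land (q \land r)). Evaluate φ at each world:
  0 (successors {3, 5}): φ is false.
  1 (successors {3, 4, 6}): φ is false.
  2 (successors {2, 6}): φ is true.
  3 (successors {0, 1}): φ is true.
  4 (successors {1, 6}): φ is false.
  5 (successors {0, 6}): φ is true.
  6 (successors {1, 2, 4, 5}): φ is true.
For instance, at 3:
  At 3: s is true, \Diamond q \land (q \land r) is false, so s \lor (\Diamond q \land (q \land r)) is true.
    At 3: \Diamond q is false, q \land r is false, so \Diamond q \land (q \land r) is false.
      At 3: \Diamond q requires q at some successor in {0, 1}.
        At 0: q is false.
        At 1: q is false.
      So \Diamond q is false at 3.
Satisfying worlds: {2, 3, 5, 6}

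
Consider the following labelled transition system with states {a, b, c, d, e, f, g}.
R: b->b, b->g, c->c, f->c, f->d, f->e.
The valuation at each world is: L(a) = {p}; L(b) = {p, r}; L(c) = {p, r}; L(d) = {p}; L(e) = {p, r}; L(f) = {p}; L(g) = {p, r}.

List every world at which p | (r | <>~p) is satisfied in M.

Let φ = p | (r | <>~p). Evaluate φ at each world:
  a (successors ∅): φ is true.
  b (successors {b, g}): φ is true.
  c (successors {c}): φ is true.
  d (successors ∅): φ is true.
  e (successors ∅): φ is true.
  f (successors {c, d, e}): φ is true.
  g (successors ∅): φ is true.
For instance, at c:
  At c: p is true, r | <>~p is true, so p | (r | <>~p) is true.
    At c: r is true, <>~p is false, so r | <>~p is true.
      At c: <>~p requires ~p at some successor in {c}.
        At c: ~p is false.
      So <>~p is false at c.
Satisfying worlds: {a, b, c, d, e, f, g}

a, b, c, d, e, f, g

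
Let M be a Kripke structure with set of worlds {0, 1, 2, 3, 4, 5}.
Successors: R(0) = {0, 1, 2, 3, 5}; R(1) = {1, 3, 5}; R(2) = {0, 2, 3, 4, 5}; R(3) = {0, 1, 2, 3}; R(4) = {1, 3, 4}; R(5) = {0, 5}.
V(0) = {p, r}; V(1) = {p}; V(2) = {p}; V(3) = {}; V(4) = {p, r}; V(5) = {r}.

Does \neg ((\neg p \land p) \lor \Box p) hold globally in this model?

Yes

Recall that \Box ψ holds at a world iff ψ holds at every accessible world, and \Diamond ψ holds iff ψ holds at some accessible world.
Let φ = \neg ((\neg p \land p) \lor \Box p). Evaluate φ at each world:
  0 (successors {0, 1, 2, 3, 5}): φ is true.
  1 (successors {1, 3, 5}): φ is true.
  2 (successors {0, 2, 3, 4, 5}): φ is true.
  3 (successors {0, 1, 2, 3}): φ is true.
  4 (successors {1, 3, 4}): φ is true.
  5 (successors {0, 5}): φ is true.
For instance, at 1:
  At 1: (\neg p \land p) \lor \Box p is false, so \neg ((\neg p \land p) \lor \Box p) is true.
    At 1: \neg p \land p is false, \Box p is false, so (\neg p \land p) \lor \Box p is false.
      At 1: \Box p requires p at every successor {1, 3, 5}.
        p fails at 3, so \Box p is false at 1.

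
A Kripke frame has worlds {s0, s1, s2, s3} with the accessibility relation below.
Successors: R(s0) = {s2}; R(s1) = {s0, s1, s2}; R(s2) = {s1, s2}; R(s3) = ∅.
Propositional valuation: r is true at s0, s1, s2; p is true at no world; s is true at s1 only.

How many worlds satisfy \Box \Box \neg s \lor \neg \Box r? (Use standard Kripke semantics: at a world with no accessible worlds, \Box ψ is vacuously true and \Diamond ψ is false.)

1

Recall that \Box ψ holds at a world iff ψ holds at every accessible world, and \Diamond ψ holds iff ψ holds at some accessible world.
Let φ = \Box \Box \neg s \lor \neg \Box r. Evaluate φ at each world:
  s0 (successors {s2}): φ is false.
  s1 (successors {s0, s1, s2}): φ is false.
  s2 (successors {s1, s2}): φ is false.
  s3 (successors ∅): φ is true.
For instance, at s2:
  At s2: \Box \Box \neg s is false, \neg \Box r is false, so \Box \Box \neg s \lor \neg \Box r is false.
    At s2: \Box \Box \neg s requires \Box \neg s at every successor {s1, s2}.
      \Box \neg s fails at s1, so \Box \Box \neg s is false at s2.
    At s2: \Box r is true, so \neg \Box r is false.
      At s2: \Box r requires r at every successor {s1, s2}.
        At s1: r is true.
        At s2: r is true.
      So \Box r is true at s2.
Satisfying worlds: {s3}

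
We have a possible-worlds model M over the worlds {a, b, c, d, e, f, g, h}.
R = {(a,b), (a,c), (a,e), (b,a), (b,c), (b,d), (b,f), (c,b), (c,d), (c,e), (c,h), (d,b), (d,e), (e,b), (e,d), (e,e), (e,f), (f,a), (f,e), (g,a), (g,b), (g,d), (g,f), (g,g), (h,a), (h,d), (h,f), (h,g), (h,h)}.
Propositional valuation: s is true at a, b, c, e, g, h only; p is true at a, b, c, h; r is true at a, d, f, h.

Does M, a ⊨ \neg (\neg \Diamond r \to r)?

At a: \neg \Diamond r \to r is true, so \neg (\neg \Diamond r \to r) is false.
  At a: \neg \Diamond r is true, r is true, so \neg \Diamond r \to r is true.
    At a: \Diamond r is false, so \neg \Diamond r is true.
      At a: \Diamond r requires r at some successor in {b, c, e}.
        At b: r is false.
        At c: r is false.
        At e: r is false.
      So \Diamond r is false at a.

No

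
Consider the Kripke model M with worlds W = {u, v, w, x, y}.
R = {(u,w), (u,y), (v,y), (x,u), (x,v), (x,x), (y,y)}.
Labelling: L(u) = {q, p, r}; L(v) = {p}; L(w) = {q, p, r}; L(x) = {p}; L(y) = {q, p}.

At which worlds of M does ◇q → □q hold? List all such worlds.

u, v, w, y

Recall that □ψ holds at a world iff ψ holds at every accessible world, and ◇ψ holds iff ψ holds at some accessible world.
Let φ = ◇q → □q. Evaluate φ at each world:
  u (successors {w, y}): φ is true.
  v (successors {y}): φ is true.
  w (successors ∅): φ is true.
  x (successors {u, v, x}): φ is false.
  y (successors {y}): φ is true.
For instance, at v:
  At v: ◇q is true, □q is true, so ◇q → □q is true.
    At v: ◇q requires q at some successor in {y}.
      q holds at y, so ◇q is true at v.
    At v: □q requires q at every successor {y}.
      At y: q is true.
    So □q is true at v.
Satisfying worlds: {u, v, w, y}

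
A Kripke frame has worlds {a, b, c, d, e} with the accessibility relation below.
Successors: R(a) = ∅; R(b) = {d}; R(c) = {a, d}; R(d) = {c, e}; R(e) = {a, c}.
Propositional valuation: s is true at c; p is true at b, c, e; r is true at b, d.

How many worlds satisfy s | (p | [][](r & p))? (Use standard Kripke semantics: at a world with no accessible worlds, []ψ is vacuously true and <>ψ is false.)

Let φ = s | (p | [][](r & p)). Evaluate φ at each world:
  a (successors ∅): φ is true.
  b (successors {d}): φ is true.
  c (successors {a, d}): φ is true.
  d (successors {c, e}): φ is false.
  e (successors {a, c}): φ is true.
For instance, at b:
  At b: s is false, p | [][](r & p) is true, so s | (p | [][](r & p)) is true.
    At b: p is true, [][](r & p) is false, so p | [][](r & p) is true.
      At b: [][](r & p) requires [](r & p) at every successor {d}.
        [](r & p) fails at d, so [][](r & p) is false at b.
Satisfying worlds: {a, b, c, e}

4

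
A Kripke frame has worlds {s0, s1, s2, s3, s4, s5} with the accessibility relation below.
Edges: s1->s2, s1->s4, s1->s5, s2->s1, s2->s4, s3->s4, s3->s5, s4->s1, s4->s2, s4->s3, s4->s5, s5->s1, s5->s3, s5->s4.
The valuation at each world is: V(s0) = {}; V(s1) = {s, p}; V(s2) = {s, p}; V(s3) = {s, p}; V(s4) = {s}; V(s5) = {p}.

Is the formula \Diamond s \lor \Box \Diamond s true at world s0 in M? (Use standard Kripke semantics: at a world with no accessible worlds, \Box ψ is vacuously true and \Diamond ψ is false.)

Yes

At s0: \Diamond s is false, \Box \Diamond s is true, so \Diamond s \lor \Box \Diamond s is true.
  At s0: no accessible worlds, so \Diamond s is false.
  At s0: no accessible worlds, so \Box \Diamond s holds vacuously.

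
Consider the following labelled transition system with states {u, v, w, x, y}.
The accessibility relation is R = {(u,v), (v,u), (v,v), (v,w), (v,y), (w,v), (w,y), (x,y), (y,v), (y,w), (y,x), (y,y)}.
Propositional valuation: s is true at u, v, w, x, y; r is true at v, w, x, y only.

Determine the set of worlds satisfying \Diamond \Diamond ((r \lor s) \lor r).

u, v, w, x, y

Let φ = \Diamond \Diamond ((r \lor s) \lor r). Evaluate φ at each world:
  u (successors {v}): φ is true.
  v (successors {u, v, w, y}): φ is true.
  w (successors {v, y}): φ is true.
  x (successors {y}): φ is true.
  y (successors {v, w, x, y}): φ is true.
For instance, at w:
  At w: \Diamond \Diamond ((r \lor s) \lor r) requires \Diamond ((r \lor s) \lor r) at some successor in {v, y}.
    \Diamond ((r \lor s) \lor r) holds at v, so \Diamond \Diamond ((r \lor s) \lor r) is true at w.
      At v: \Diamond ((r \lor s) \lor r) requires (r \lor s) \lor r at some successor in {u, v, w, y}.
        (r \lor s) \lor r holds at u, so \Diamond ((r \lor s) \lor r) is true at v.
Satisfying worlds: {u, v, w, x, y}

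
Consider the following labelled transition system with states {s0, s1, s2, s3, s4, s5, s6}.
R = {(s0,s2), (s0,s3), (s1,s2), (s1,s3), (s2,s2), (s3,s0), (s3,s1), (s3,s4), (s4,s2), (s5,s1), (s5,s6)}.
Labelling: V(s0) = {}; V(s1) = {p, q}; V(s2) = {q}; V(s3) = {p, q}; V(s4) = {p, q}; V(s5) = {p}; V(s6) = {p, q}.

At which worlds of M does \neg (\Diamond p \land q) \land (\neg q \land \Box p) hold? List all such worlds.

s5

Let φ = \neg (\Diamond p \land q) \land (\neg q \land \Box p). Evaluate φ at each world:
  s0 (successors {s2, s3}): φ is false.
  s1 (successors {s2, s3}): φ is false.
  s2 (successors {s2}): φ is false.
  s3 (successors {s0, s1, s4}): φ is false.
  s4 (successors {s2}): φ is false.
  s5 (successors {s1, s6}): φ is true.
  s6 (successors ∅): φ is false.
For instance, at s0:
  At s0: \neg (\Diamond p \land q) is true, \neg q \land \Box p is false, so \neg (\Diamond p \land q) \land (\neg q \land \Box p) is false.
    At s0: \Diamond p \land q is false, so \neg (\Diamond p \land q) is true.
      At s0: \Diamond p is true, q is false, so \Diamond p \land q is false.
    At s0: \neg q is true, \Box p is false, so \neg q \land \Box p is false.
      At s0: \Box p requires p at every successor {s2, s3}.
        p fails at s2, so \Box p is false at s0.
Satisfying worlds: {s5}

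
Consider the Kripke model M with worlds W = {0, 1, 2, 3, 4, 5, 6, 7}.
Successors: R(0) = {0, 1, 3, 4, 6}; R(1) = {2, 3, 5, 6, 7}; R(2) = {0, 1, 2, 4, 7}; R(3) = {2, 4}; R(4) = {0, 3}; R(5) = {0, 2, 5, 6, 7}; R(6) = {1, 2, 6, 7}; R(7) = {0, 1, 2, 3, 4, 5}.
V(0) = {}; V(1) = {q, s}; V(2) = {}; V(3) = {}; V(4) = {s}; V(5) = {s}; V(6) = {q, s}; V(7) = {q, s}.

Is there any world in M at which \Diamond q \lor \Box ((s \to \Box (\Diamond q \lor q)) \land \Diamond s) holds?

Yes

Let φ = \Diamond q \lor \Box ((s \to \Box (\Diamond q \lor q)) \land \Diamond s). Evaluate φ at each world:
  0 (successors {0, 1, 3, 4, 6}): φ is true.
  1 (successors {2, 3, 5, 6, 7}): φ is true.
  2 (successors {0, 1, 2, 4, 7}): φ is true.
  3 (successors {2, 4}): φ is false.
  4 (successors {0, 3}): φ is true.
  5 (successors {0, 2, 5, 6, 7}): φ is true.
  6 (successors {1, 2, 6, 7}): φ is true.
  7 (successors {0, 1, 2, 3, 4, 5}): φ is true.
Detail at 0 (witness):
  At 0: \Diamond q is true, \Box ((s \to \Box (\Diamond q \lor q)) \land \Diamond s) is false, so \Diamond q \lor \Box ((s \to \Box (\Diamond q \lor q)) \land \Diamond s) is true.
    At 0: \Diamond q requires q at some successor in {0, 1, 3, 4, 6}.
      q holds at 1, so \Diamond q is true at 0.
    At 0: \Box ((s \to \Box (\Diamond q \lor q)) \land \Diamond s) requires (s \to \Box (\Diamond q \lor q)) \land \Diamond s at every successor {0, 1, 3, 4, 6}.
      (s \to \Box (\Diamond q \lor q)) \land \Diamond s fails at 1, so \Box ((s \to \Box (\Diamond q \lor q)) \land \Diamond s) is false at 0.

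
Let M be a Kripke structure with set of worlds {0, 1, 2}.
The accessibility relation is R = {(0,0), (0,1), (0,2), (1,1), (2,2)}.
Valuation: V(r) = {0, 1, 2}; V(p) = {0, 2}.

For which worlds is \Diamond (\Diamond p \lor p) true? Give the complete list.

Recall that \Diamond ψ holds at a world iff ψ holds at some accessible world.
Let φ = \Diamond (\Diamond p \lor p). Evaluate φ at each world:
  0 (successors {0, 1, 2}): φ is true.
  1 (successors {1}): φ is false.
  2 (successors {2}): φ is true.
For instance, at 0:
  At 0: \Diamond (\Diamond p \lor p) requires \Diamond p \lor p at some successor in {0, 1, 2}.
    \Diamond p \lor p holds at 0, so \Diamond (\Diamond p \lor p) is true at 0.
      At 0: \Diamond p is true, p is true, so \Diamond p \lor p is true.
Satisfying worlds: {0, 2}

0, 2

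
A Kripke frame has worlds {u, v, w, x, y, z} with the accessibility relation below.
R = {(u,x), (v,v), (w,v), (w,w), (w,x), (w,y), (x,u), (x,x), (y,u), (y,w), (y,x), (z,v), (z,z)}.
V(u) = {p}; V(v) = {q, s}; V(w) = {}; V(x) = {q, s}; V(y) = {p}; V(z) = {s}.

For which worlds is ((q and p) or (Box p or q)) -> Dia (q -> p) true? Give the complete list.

Let φ = ((q and p) or (Box p or q)) -> Dia (q -> p). Evaluate φ at each world:
  u (successors {x}): φ is true.
  v (successors {v}): φ is false.
  w (successors {v, w, x, y}): φ is true.
  x (successors {u, x}): φ is true.
  y (successors {u, w, x}): φ is true.
  z (successors {v, z}): φ is true.
For instance, at w:
  At w: (q and p) or (Box p or q) is false, Dia (q -> p) is true, so ((q and p) or (Box p or q)) -> Dia (q -> p) is true.
    At w: q and p is false, Box p or q is false, so (q and p) or (Box p or q) is false.
      At w: Box p is false, q is false, so Box p or q is false.
    At w: Dia (q -> p) requires q -> p at some successor in {v, w, x, y}.
      q -> p holds at w, so Dia (q -> p) is true at w.
Satisfying worlds: {u, w, x, y, z}

u, w, x, y, z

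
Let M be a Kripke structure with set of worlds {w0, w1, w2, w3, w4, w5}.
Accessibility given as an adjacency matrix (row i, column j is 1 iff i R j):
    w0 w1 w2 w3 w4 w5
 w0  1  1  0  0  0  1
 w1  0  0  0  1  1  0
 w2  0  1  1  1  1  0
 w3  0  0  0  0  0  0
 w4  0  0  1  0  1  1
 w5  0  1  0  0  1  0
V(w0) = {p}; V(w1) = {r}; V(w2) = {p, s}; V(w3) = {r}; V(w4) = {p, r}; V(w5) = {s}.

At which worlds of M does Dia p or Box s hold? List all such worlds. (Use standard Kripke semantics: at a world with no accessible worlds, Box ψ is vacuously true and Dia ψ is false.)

w0, w1, w2, w3, w4, w5

Recall that Box ψ holds at a world iff ψ holds at every accessible world, and Dia ψ holds iff ψ holds at some accessible world.
Let φ = Dia p or Box s. Evaluate φ at each world:
  w0 (successors {w0, w1, w5}): φ is true.
  w1 (successors {w3, w4}): φ is true.
  w2 (successors {w1, w2, w3, w4}): φ is true.
  w3 (successors ∅): φ is true.
  w4 (successors {w2, w4, w5}): φ is true.
  w5 (successors {w1, w4}): φ is true.
For instance, at w0:
  At w0: Dia p is true, Box s is false, so Dia p or Box s is true.
    At w0: Dia p requires p at some successor in {w0, w1, w5}.
      p holds at w0, so Dia p is true at w0.
    At w0: Box s requires s at every successor {w0, w1, w5}.
      s fails at w0, so Box s is false at w0.
Satisfying worlds: {w0, w1, w2, w3, w4, w5}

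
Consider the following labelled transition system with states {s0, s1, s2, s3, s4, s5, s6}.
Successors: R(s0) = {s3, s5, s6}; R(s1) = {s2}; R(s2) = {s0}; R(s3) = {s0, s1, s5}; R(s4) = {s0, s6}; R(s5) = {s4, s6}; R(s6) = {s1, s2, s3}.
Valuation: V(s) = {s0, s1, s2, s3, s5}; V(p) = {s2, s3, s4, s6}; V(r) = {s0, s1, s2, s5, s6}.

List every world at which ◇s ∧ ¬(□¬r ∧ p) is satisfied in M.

s0, s1, s2, s3, s4, s6

Let φ = ◇s ∧ ¬(□¬r ∧ p). Evaluate φ at each world:
  s0 (successors {s3, s5, s6}): φ is true.
  s1 (successors {s2}): φ is true.
  s2 (successors {s0}): φ is true.
  s3 (successors {s0, s1, s5}): φ is true.
  s4 (successors {s0, s6}): φ is true.
  s5 (successors {s4, s6}): φ is false.
  s6 (successors {s1, s2, s3}): φ is true.
For instance, at s1:
  At s1: ◇s is true, ¬(□¬r ∧ p) is true, so ◇s ∧ ¬(□¬r ∧ p) is true.
    At s1: ◇s requires s at some successor in {s2}.
      s holds at s2, so ◇s is true at s1.
    At s1: □¬r ∧ p is false, so ¬(□¬r ∧ p) is true.
      At s1: □¬r is false, p is false, so □¬r ∧ p is false.
Satisfying worlds: {s0, s1, s2, s3, s4, s6}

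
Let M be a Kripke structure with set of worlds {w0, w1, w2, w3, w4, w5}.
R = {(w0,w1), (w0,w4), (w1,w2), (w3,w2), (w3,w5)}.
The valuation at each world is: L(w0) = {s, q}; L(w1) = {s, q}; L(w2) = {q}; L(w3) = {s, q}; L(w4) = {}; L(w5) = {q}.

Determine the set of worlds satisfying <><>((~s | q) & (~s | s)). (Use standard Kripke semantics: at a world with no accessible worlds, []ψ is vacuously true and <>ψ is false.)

w0

Recall that <>ψ holds at a world iff ψ holds at some accessible world.
Let φ = <><>((~s | q) & (~s | s)). Evaluate φ at each world:
  w0 (successors {w1, w4}): φ is true.
  w1 (successors {w2}): φ is false.
  w2 (successors ∅): φ is false.
  w3 (successors {w2, w5}): φ is false.
  w4 (successors ∅): φ is false.
  w5 (successors ∅): φ is false.
For instance, at w3:
  At w3: <><>((~s | q) & (~s | s)) requires <>((~s | q) & (~s | s)) at some successor in {w2, w5}.
    At w2: <>((~s | q) & (~s | s)) is false.
    At w5: <>((~s | q) & (~s | s)) is false.
  So <><>((~s | q) & (~s | s)) is false at w3.
Satisfying worlds: {w0}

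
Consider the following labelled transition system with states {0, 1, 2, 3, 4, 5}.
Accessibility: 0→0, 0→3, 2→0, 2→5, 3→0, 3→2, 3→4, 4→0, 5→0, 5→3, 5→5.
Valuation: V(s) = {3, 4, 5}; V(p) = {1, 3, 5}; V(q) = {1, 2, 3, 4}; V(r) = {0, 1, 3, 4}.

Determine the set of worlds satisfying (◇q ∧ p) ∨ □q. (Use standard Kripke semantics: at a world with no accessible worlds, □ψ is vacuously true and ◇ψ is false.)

1, 3, 5

Recall that □ψ holds at a world iff ψ holds at every accessible world, and ◇ψ holds iff ψ holds at some accessible world.
Let φ = (◇q ∧ p) ∨ □q. Evaluate φ at each world:
  0 (successors {0, 3}): φ is false.
  1 (successors ∅): φ is true.
  2 (successors {0, 5}): φ is false.
  3 (successors {0, 2, 4}): φ is true.
  4 (successors {0}): φ is false.
  5 (successors {0, 3, 5}): φ is true.
For instance, at 2:
  At 2: ◇q ∧ p is false, □q is false, so (◇q ∧ p) ∨ □q is false.
    At 2: ◇q is false, p is false, so ◇q ∧ p is false.
      At 2: ◇q requires q at some successor in {0, 5}.
        At 0: q is false.
        At 5: q is false.
      So ◇q is false at 2.
    At 2: □q requires q at every successor {0, 5}.
      q fails at 0, so □q is false at 2.
Satisfying worlds: {1, 3, 5}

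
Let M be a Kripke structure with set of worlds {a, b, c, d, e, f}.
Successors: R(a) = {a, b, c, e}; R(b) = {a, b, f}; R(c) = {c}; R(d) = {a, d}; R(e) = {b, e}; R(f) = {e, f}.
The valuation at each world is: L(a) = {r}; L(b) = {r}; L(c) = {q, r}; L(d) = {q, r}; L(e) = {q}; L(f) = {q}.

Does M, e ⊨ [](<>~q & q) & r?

At e: [](<>~q & q) is false, r is false, so [](<>~q & q) & r is false.
  At e: [](<>~q & q) requires <>~q & q at every successor {b, e}.
    <>~q & q fails at b, so [](<>~q & q) is false at e.
      At b: <>~q is true, q is false, so <>~q & q is false.

No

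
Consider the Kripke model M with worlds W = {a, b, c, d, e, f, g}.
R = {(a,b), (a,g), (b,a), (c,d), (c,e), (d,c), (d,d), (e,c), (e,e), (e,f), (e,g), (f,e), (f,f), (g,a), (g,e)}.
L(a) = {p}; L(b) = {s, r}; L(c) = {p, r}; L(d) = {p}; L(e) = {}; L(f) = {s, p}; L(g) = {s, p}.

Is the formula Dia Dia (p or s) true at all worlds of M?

Let φ = Dia Dia (p or s). Evaluate φ at each world:
  a (successors {b, g}): φ is true.
  b (successors {a}): φ is true.
  c (successors {d, e}): φ is true.
  d (successors {c, d}): φ is true.
  e (successors {c, e, f, g}): φ is true.
  f (successors {e, f}): φ is true.
  g (successors {a, e}): φ is true.
For instance, at g:
  At g: Dia Dia (p or s) requires Dia (p or s) at some successor in {a, e}.
    Dia (p or s) holds at a, so Dia Dia (p or s) is true at g.
      At a: Dia (p or s) requires p or s at some successor in {b, g}.
        p or s holds at b, so Dia (p or s) is true at a.

Yes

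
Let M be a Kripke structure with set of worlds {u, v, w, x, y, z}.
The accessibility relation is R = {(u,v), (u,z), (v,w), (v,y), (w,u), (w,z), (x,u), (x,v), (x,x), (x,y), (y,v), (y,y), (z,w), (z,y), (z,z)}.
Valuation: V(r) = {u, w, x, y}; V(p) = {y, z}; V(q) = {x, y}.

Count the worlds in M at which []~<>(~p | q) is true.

0

Recall that []ψ holds at a world iff ψ holds at every accessible world, and <>ψ holds iff ψ holds at some accessible world.
Let φ = []~<>(~p | q). Evaluate φ at each world:
  u (successors {v, z}): φ is false.
  v (successors {w, y}): φ is false.
  w (successors {u, z}): φ is false.
  x (successors {u, v, x, y}): φ is false.
  y (successors {v, y}): φ is false.
  z (successors {w, y, z}): φ is false.
For instance, at x:
  At x: []~<>(~p | q) requires ~<>(~p | q) at every successor {u, v, x, y}.
    ~<>(~p | q) fails at u, so []~<>(~p | q) is false at x.
      At u: <>(~p | q) is true, so ~<>(~p | q) is false.
Satisfying worlds: none.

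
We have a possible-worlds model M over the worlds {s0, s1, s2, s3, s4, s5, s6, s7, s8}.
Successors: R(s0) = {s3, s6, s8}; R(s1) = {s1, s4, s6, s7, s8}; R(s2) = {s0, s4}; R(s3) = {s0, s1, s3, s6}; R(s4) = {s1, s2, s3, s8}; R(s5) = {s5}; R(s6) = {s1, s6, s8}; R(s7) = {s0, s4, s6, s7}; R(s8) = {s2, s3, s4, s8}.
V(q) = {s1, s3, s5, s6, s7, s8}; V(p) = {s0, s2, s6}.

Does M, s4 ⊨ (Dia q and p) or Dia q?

Recall that Dia ψ holds at a world iff ψ holds at some accessible world.
At s4: Dia q and p is false, Dia q is true, so (Dia q and p) or Dia q is true.
  At s4: Dia q is true, p is false, so Dia q and p is false.
    At s4: Dia q requires q at some successor in {s1, s2, s3, s8}.
      q holds at s1, so Dia q is true at s4.
  At s4: Dia q requires q at some successor in {s1, s2, s3, s8}.
    q holds at s1, so Dia q is true at s4.

Yes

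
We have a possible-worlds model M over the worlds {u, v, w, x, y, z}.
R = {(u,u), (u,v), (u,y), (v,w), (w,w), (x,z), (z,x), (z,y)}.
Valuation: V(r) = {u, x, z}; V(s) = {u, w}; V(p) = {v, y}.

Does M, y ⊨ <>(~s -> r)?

No

At y: no accessible worlds, so <>(~s -> r) is false.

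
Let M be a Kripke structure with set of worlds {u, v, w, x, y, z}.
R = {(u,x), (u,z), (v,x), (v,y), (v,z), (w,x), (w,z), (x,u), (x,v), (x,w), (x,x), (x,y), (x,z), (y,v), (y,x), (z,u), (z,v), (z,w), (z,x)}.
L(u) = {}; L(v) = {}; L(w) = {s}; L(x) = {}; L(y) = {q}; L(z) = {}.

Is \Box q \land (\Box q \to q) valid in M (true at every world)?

Recall that \Box ψ holds at a world iff ψ holds at every accessible world, and \Diamond ψ holds iff ψ holds at some accessible world.
Let φ = \Box q \land (\Box q \to q). Evaluate φ at each world:
  u (successors {x, z}): φ is false.
  v (successors {x, y, z}): φ is false.
  w (successors {x, z}): φ is false.
  x (successors {u, v, w, x, y, z}): φ is false.
  y (successors {v, x}): φ is false.
  z (successors {u, v, w, x}): φ is false.
Detail at u (counterexample):
  At u: \Box q is false, \Box q \to q is true, so \Box q \land (\Box q \to q) is false.
    At u: \Box q requires q at every successor {x, z}.
      q fails at x, so \Box q is false at u.
    At u: \Box q is false, q is false, so \Box q \to q is true.
      At u: \Box q requires q at every successor {x, z}.
        q fails at x, so \Box q is false at u.

No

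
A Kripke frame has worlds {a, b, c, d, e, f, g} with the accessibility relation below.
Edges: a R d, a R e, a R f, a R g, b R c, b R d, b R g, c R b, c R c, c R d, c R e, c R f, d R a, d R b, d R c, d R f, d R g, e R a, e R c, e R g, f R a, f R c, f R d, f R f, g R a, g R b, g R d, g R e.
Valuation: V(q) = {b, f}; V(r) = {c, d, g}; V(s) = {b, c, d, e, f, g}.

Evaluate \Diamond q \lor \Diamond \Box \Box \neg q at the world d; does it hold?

Yes

Recall that \Box ψ holds at a world iff ψ holds at every accessible world, and \Diamond ψ holds iff ψ holds at some accessible world.
At d: \Diamond q is true, \Diamond \Box \Box \neg q is false, so \Diamond q \lor \Diamond \Box \Box \neg q is true.
  At d: \Diamond q requires q at some successor in {a, b, c, f, g}.
    q holds at b, so \Diamond q is true at d.
  At d: \Diamond \Box \Box \neg q requires \Box \Box \neg q at some successor in {a, b, c, f, g}.
    At a: \Box \Box \neg q is false.
    At b: \Box \Box \neg q is false.
    At c: \Box \Box \neg q is false.
    At f: \Box \Box \neg q is false.
    At g: \Box \Box \neg q is false.
  So \Diamond \Box \Box \neg q is false at d.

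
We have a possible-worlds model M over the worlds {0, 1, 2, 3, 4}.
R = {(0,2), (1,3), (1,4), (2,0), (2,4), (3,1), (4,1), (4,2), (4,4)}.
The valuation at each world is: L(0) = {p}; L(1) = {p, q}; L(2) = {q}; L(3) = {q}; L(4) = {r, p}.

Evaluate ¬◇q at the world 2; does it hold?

At 2: ◇q is false, so ¬◇q is true.
  At 2: ◇q requires q at some successor in {0, 4}.
    At 0: q is false.
    At 4: q is false.
  So ◇q is false at 2.

Yes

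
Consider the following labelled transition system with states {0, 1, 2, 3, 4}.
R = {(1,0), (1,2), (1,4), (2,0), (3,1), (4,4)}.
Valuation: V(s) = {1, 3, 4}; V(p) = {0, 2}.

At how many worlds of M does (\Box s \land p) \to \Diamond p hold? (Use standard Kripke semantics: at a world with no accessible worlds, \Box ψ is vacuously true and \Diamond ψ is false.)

4

Let φ = (\Box s \land p) \to \Diamond p. Evaluate φ at each world:
  0 (successors ∅): φ is false.
  1 (successors {0, 2, 4}): φ is true.
  2 (successors {0}): φ is true.
  3 (successors {1}): φ is true.
  4 (successors {4}): φ is true.
For instance, at 1:
  At 1: \Box s \land p is false, \Diamond p is true, so (\Box s \land p) \to \Diamond p is true.
    At 1: \Box s is false, p is false, so \Box s \land p is false.
      At 1: \Box s requires s at every successor {0, 2, 4}.
        s fails at 0, so \Box s is false at 1.
    At 1: \Diamond p requires p at some successor in {0, 2, 4}.
      p holds at 0, so \Diamond p is true at 1.
Satisfying worlds: {1, 2, 3, 4}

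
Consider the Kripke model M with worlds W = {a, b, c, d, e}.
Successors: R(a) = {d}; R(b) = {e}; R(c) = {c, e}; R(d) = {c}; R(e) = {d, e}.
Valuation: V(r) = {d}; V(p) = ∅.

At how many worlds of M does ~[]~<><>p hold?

Let φ = ~[]~<><>p. Evaluate φ at each world:
  a (successors {d}): φ is false.
  b (successors {e}): φ is false.
  c (successors {c, e}): φ is false.
  d (successors {c}): φ is false.
  e (successors {d, e}): φ is false.
For instance, at e:
  At e: []~<><>p is true, so ~[]~<><>p is false.
    At e: []~<><>p requires ~<><>p at every successor {d, e}.
      At d: ~<><>p is true.
      At e: ~<><>p is true.
    So []~<><>p is true at e.
Satisfying worlds: none.

0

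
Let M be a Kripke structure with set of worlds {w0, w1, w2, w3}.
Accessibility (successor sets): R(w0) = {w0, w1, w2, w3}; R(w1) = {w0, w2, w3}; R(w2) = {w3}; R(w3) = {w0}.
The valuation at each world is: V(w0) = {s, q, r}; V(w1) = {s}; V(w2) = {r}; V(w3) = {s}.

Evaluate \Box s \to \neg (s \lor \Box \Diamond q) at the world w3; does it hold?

No

At w3: \Box s is true, \neg (s \lor \Box \Diamond q) is false, so \Box s \to \neg (s \lor \Box \Diamond q) is false.
  At w3: \Box s requires s at every successor {w0}.
    At w0: s is true.
  So \Box s is true at w3.
  At w3: s \lor \Box \Diamond q is true, so \neg (s \lor \Box \Diamond q) is false.
    At w3: s is true, \Box \Diamond q is true, so s \lor \Box \Diamond q is true.
      At w3: \Box \Diamond q requires \Diamond q at every successor {w0}.
        At w0: \Diamond q is true.
      So \Box \Diamond q is true at w3.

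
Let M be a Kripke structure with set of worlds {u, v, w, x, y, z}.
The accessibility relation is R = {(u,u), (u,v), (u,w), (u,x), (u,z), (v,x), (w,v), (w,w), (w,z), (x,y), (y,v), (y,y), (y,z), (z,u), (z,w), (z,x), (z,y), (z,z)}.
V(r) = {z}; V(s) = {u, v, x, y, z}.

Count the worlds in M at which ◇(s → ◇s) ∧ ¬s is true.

Let φ = ◇(s → ◇s) ∧ ¬s. Evaluate φ at each world:
  u (successors {u, v, w, x, z}): φ is false.
  v (successors {x}): φ is false.
  w (successors {v, w, z}): φ is true.
  x (successors {y}): φ is false.
  y (successors {v, y, z}): φ is false.
  z (successors {u, w, x, y, z}): φ is false.
For instance, at z:
  At z: ◇(s → ◇s) is true, ¬s is false, so ◇(s → ◇s) ∧ ¬s is false.
    At z: ◇(s → ◇s) requires s → ◇s at some successor in {u, w, x, y, z}.
      s → ◇s holds at u, so ◇(s → ◇s) is true at z.
Satisfying worlds: {w}

1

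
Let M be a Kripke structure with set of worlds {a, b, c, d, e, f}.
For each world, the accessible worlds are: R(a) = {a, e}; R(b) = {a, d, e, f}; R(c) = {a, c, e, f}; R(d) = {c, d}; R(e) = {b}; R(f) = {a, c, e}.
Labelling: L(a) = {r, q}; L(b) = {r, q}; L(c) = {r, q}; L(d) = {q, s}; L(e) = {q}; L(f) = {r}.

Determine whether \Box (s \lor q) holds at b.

At b: \Box (s \lor q) requires s \lor q at every successor {a, d, e, f}.
  s \lor q fails at f, so \Box (s \lor q) is false at b.

No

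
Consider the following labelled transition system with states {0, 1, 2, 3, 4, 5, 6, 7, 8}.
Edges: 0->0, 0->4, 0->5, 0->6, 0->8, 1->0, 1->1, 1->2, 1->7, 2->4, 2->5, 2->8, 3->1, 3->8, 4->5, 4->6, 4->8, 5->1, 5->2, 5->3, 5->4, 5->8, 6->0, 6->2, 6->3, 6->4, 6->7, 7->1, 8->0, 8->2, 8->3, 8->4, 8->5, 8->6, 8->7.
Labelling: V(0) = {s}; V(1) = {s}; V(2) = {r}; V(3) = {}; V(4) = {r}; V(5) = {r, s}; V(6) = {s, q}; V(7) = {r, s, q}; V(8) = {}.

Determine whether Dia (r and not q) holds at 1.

Recall that Dia ψ holds at a world iff ψ holds at some accessible world.
At 1: Dia (r and not q) requires r and not q at some successor in {0, 1, 2, 7}.
  r and not q holds at 2, so Dia (r and not q) is true at 1.

Yes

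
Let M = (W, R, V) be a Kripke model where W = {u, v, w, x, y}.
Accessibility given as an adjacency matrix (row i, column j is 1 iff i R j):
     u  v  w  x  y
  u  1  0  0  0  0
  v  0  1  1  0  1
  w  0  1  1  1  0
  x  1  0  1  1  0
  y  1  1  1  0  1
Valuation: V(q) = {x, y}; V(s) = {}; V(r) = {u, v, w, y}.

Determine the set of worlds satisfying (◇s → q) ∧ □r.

u, v, y

Let φ = (◇s → q) ∧ □r. Evaluate φ at each world:
  u (successors {u}): φ is true.
  v (successors {v, w, y}): φ is true.
  w (successors {v, w, x}): φ is false.
  x (successors {u, w, x}): φ is false.
  y (successors {u, v, w, y}): φ is true.
For instance, at x:
  At x: ◇s → q is true, □r is false, so (◇s → q) ∧ □r is false.
    At x: ◇s is false, q is true, so ◇s → q is true.
      At x: ◇s requires s at some successor in {u, w, x}.
        At u: s is false.
        At w: s is false.
        At x: s is false.
      So ◇s is false at x.
    At x: □r requires r at every successor {u, w, x}.
      r fails at x, so □r is false at x.
Satisfying worlds: {u, v, y}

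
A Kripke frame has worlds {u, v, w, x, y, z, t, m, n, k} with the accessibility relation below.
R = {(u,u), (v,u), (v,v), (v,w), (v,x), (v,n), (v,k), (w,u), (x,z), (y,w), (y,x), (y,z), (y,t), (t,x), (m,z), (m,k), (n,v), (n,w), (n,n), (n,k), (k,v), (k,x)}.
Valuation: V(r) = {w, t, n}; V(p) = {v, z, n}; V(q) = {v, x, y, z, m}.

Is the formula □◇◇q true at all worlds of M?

Let φ = □◇◇q. Evaluate φ at each world:
  u (successors {u}): φ is false.
  v (successors {u, v, w, x, n, k}): φ is false.
  w (successors {u}): φ is false.
  x (successors {z}): φ is false.
  y (successors {w, x, z, t}): φ is false.
  z (successors ∅): φ is true.
  t (successors {x}): φ is false.
  m (successors {z, k}): φ is false.
  n (successors {v, w, n, k}): φ is false.
  k (successors {v, x}): φ is false.
Detail at u (counterexample):
  At u: □◇◇q requires ◇◇q at every successor {u}.
    ◇◇q fails at u, so □◇◇q is false at u.
      At u: ◇◇q requires ◇q at some successor in {u}.
        At u: ◇q is false.
      So ◇◇q is false at u.

No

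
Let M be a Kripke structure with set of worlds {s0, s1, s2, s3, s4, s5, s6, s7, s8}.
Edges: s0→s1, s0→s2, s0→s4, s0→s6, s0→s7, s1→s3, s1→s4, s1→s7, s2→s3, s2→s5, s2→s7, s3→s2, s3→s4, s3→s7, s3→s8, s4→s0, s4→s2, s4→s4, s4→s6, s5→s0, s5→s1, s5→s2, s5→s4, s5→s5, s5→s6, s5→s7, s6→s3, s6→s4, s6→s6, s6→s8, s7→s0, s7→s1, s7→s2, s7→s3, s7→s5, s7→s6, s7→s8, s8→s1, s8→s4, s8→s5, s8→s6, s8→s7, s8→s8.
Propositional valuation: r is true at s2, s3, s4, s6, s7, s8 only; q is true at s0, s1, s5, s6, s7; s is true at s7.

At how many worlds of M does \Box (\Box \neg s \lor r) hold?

3

Let φ = \Box (\Box \neg s \lor r). Evaluate φ at each world:
  s0 (successors {s1, s2, s4, s6, s7}): φ is false.
  s1 (successors {s3, s4, s7}): φ is true.
  s2 (successors {s3, s5, s7}): φ is false.
  s3 (successors {s2, s4, s7, s8}): φ is true.
  s4 (successors {s0, s2, s4, s6}): φ is false.
  s5 (successors {s0, s1, s2, s4, s5, s6, s7}): φ is false.
  s6 (successors {s3, s4, s6, s8}): φ is true.
  s7 (successors {s0, s1, s2, s3, s5, s6, s8}): φ is false.
  s8 (successors {s1, s4, s5, s6, s7, s8}): φ is false.
For instance, at s4:
  At s4: \Box (\Box \neg s \lor r) requires \Box \neg s \lor r at every successor {s0, s2, s4, s6}.
    \Box \neg s \lor r fails at s0, so \Box (\Box \neg s \lor r) is false at s4.
      At s0: \Box \neg s is false, r is false, so \Box \neg s \lor r is false.
Satisfying worlds: {s1, s3, s6}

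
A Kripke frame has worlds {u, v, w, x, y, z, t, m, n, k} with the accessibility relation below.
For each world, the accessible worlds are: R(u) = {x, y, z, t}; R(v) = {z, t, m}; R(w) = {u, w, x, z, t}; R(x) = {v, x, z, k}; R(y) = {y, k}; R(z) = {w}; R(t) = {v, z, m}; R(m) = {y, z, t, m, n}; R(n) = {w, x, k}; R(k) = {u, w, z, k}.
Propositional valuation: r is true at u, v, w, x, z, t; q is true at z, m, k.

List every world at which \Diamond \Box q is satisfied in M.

Let φ = \Diamond \Box q. Evaluate φ at each world:
  u (successors {x, y, z, t}): φ is false.
  v (successors {z, t, m}): φ is false.
  w (successors {u, w, x, z, t}): φ is false.
  x (successors {v, x, z, k}): φ is false.
  y (successors {y, k}): φ is false.
  z (successors {w}): φ is false.
  t (successors {v, z, m}): φ is false.
  m (successors {y, z, t, m, n}): φ is false.
  n (successors {w, x, k}): φ is false.
  k (successors {u, w, z, k}): φ is false.
For instance, at z:
  At z: \Diamond \Box q requires \Box q at some successor in {w}.
    At w: \Box q is false.
  So \Diamond \Box q is false at z.
Satisfying worlds: none.

none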